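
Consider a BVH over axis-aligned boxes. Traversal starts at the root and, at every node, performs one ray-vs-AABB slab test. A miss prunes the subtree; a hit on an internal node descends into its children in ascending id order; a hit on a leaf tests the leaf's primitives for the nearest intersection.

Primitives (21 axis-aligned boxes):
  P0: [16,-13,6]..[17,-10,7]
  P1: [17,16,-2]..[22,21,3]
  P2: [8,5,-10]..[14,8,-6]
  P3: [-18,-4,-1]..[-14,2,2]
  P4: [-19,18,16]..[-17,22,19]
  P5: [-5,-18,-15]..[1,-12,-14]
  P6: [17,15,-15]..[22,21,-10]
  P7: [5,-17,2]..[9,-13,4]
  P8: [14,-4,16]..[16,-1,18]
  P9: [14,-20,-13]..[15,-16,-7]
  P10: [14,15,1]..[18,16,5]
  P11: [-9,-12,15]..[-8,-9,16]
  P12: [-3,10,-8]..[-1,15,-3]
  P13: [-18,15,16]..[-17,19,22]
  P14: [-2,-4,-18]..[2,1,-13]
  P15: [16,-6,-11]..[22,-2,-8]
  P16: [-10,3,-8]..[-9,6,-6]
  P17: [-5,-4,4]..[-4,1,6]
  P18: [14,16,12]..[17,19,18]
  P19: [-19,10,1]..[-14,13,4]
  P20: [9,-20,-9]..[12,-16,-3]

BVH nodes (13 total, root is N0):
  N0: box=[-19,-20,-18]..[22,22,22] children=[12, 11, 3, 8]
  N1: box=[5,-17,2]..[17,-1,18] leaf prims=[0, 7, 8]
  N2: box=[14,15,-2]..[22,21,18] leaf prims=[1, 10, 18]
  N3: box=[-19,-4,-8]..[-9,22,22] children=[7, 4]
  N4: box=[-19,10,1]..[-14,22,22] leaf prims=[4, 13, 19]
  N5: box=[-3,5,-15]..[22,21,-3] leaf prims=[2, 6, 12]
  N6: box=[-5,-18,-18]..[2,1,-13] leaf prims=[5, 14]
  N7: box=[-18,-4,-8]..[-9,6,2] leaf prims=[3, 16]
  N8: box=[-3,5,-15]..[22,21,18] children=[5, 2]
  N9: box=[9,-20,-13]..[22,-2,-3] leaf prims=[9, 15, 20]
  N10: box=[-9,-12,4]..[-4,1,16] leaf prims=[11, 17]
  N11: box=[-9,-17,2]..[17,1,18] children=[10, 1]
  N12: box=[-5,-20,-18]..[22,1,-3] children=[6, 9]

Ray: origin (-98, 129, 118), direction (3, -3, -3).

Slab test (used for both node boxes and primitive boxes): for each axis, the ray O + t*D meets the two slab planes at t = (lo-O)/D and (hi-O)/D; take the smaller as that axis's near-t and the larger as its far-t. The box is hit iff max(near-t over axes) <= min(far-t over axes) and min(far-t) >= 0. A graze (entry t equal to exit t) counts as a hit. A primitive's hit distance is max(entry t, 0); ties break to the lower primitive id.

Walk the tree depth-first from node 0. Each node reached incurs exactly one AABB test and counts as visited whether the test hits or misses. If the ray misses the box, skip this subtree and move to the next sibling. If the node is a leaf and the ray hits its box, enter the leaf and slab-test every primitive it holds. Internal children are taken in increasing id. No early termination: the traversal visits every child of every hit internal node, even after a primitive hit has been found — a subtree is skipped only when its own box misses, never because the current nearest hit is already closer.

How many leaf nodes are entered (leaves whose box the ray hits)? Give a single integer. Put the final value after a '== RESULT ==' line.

Walk:
N0 x:[79/3,40] y:[107/3,149/3] z:[32,136/3] -> hit [107/3,40], descend [3, 8, 11, 12]
  N3 x:[79/3,89/3] y:[107/3,133/3] z:[32,42] -> miss, prune
  N8 x:[95/3,40] y:[36,124/3] z:[100/3,133/3] -> hit [36,40], descend [2, 5]
    N2 x:[112/3,40] y:[36,38] z:[100/3,40] -> hit [112/3,38] leaf, test {P1(miss), P10@t=113/3, P18(miss)}
    N5 x:[95/3,40] y:[36,124/3] z:[121/3,133/3] -> miss, prune
  N11 x:[89/3,115/3] y:[128/3,146/3] z:[100/3,116/3] -> miss, prune
  N12 x:[31,40] y:[128/3,149/3] z:[121/3,136/3] -> miss, prune

7 AABB tests over nodes [0, 3, 8, 2, 5, 11, 12]; 1 leaf entered; closest P10.

== RESULT ==
1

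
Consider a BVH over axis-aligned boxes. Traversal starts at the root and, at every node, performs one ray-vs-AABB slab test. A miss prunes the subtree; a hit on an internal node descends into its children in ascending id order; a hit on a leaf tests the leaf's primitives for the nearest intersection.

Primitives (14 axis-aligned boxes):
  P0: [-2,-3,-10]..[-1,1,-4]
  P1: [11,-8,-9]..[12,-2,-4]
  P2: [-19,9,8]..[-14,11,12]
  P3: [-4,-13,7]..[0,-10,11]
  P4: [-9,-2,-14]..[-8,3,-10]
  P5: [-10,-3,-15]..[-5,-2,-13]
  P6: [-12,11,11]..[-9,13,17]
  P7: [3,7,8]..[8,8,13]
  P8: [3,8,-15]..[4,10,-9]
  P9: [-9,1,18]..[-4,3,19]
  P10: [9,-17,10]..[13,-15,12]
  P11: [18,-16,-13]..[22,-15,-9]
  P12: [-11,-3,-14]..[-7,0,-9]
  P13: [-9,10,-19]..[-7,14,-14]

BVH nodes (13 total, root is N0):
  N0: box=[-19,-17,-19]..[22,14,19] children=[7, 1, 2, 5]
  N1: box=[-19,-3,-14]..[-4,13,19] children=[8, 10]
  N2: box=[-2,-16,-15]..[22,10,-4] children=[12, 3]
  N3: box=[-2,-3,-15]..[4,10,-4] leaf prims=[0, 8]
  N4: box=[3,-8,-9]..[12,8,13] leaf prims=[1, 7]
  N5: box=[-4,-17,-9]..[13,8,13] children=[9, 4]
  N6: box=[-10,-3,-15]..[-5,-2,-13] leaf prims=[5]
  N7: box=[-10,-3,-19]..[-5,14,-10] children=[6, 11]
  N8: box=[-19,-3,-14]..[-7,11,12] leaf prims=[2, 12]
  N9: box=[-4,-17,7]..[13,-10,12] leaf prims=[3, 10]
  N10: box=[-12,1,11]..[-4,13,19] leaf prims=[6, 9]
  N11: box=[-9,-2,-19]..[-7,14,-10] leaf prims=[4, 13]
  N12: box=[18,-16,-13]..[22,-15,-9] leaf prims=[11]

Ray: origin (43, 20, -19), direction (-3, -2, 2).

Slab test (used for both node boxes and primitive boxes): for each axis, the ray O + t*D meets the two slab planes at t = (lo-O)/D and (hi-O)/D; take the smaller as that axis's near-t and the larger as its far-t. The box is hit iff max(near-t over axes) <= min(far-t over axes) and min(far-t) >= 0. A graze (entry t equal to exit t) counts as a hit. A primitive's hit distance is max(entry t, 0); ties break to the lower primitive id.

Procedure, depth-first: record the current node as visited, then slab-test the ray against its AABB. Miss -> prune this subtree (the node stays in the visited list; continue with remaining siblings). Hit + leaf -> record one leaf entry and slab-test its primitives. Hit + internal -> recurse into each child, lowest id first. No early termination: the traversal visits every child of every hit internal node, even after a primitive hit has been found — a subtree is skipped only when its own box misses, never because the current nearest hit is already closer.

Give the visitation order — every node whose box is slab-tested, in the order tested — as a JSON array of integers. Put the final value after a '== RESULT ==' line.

Trace the traversal:
N0 x:[7,62/3] y:[3,37/2] z:[0,19] -> hit [7,37/2], descend [1, 2, 5, 7]
  N1 x:[47/3,62/3] y:[7/2,23/2] z:[5/2,19] -> miss, prune
  N2 x:[7,15] y:[5,18] z:[2,15/2] -> hit [7,15/2], descend [3, 12]
    N3 x:[13,15] y:[5,23/2] z:[2,15/2] -> miss, prune
    N12 x:[7,25/3] y:[35/2,18] z:[3,5] -> miss, prune
  N5 x:[10,47/3] y:[6,37/2] z:[5,16] -> hit [10,47/3], descend [4, 9]
    N4 x:[31/3,40/3] y:[6,14] z:[5,16] -> hit [31/3,40/3] leaf, test {P1(miss), P7(miss)}
    N9 x:[10,47/3] y:[15,37/2] z:[13,31/2] -> hit [15,31/2] leaf, test {P3@t=15, P10(miss)}
  N7 x:[16,53/3] y:[3,23/2] z:[0,9/2] -> miss, prune

9 AABB tests over nodes [0, 1, 2, 3, 12, 5, 4, 9, 7]; 2 leaves entered; closest P3.

== RESULT ==
[0, 1, 2, 3, 12, 5, 4, 9, 7]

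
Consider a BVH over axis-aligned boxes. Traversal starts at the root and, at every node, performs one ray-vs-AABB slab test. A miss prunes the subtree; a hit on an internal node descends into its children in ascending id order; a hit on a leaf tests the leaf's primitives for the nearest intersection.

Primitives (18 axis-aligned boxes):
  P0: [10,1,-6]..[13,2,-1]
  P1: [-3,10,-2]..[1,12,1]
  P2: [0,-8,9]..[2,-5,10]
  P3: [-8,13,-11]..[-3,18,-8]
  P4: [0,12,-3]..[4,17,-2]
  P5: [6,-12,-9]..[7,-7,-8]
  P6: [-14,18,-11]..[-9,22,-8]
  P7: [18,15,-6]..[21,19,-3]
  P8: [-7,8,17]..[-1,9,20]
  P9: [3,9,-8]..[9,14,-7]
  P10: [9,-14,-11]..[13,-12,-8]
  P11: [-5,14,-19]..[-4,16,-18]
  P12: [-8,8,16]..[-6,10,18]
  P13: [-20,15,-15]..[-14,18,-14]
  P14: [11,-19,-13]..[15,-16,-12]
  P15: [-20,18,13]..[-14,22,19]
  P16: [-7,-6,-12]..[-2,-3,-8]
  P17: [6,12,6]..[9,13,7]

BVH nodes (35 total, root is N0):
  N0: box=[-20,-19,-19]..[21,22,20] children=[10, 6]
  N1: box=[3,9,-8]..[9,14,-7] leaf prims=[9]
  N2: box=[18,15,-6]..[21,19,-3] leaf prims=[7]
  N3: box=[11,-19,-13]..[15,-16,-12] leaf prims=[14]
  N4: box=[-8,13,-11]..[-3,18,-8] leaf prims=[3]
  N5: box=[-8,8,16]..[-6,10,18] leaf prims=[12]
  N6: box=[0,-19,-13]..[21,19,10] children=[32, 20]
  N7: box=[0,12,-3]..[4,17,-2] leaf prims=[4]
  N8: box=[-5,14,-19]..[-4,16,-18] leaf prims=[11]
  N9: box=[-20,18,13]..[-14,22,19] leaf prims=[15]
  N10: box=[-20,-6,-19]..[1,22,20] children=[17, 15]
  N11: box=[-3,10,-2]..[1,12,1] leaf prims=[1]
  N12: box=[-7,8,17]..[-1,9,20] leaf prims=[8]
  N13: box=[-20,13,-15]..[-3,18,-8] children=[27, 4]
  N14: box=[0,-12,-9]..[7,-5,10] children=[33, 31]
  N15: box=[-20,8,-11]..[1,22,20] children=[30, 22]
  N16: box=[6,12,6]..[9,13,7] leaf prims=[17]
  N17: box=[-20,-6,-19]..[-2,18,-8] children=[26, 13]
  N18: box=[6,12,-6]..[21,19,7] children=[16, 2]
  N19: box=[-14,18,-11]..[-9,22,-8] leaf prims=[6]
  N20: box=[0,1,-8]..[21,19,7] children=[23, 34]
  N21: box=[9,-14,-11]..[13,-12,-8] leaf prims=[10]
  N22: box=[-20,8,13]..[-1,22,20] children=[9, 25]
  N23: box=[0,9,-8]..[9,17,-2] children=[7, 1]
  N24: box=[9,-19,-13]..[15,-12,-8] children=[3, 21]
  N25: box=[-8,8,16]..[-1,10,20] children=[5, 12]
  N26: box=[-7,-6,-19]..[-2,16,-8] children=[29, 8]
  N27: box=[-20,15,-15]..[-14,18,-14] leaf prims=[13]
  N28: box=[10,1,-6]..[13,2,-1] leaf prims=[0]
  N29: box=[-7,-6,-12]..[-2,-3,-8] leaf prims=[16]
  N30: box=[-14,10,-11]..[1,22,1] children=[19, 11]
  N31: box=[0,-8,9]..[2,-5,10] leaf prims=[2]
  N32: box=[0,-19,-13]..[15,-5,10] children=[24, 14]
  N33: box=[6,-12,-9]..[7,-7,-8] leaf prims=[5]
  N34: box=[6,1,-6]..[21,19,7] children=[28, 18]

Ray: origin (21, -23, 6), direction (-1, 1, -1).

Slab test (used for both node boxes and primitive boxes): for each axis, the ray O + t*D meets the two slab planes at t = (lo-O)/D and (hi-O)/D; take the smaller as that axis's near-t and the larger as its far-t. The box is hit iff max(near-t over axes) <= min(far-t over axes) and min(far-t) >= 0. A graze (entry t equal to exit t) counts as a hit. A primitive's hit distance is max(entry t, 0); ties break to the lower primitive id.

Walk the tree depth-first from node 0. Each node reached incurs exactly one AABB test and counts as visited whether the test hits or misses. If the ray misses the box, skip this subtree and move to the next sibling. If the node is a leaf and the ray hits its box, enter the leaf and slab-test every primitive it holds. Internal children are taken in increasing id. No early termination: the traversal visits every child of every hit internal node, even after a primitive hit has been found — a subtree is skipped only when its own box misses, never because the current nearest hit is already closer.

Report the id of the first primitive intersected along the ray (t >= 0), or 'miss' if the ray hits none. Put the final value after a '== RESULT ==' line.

Traverse from the root:
N0 x:[0,41] y:[4,45] z:[-14,25] -> hit [4,25], descend [6, 10]
  N6 x:[0,21] y:[4,42] z:[-4,19] -> hit [4,19], descend [20, 32]
    N20 x:[0,21] y:[24,42] z:[-1,14] -> miss, prune
    N32 x:[6,21] y:[4,18] z:[-4,19] -> hit [6,18], descend [14, 24]
      N14 x:[14,21] y:[11,18] z:[-4,15] -> hit [14,15], descend [31, 33]
        N31 x:[19,21] y:[15,18] z:[-4,-3] -> miss, prune
        N33 x:[14,15] y:[11,16] z:[14,15] -> hit [14,15] leaf, test {P5@t=14}
      N24 x:[6,12] y:[4,11] z:[14,19] -> miss, prune
  N10 x:[20,41] y:[17,45] z:[-14,25] -> hit [20,25], descend [15, 17]
    N15 x:[20,41] y:[31,45] z:[-14,17] -> miss, prune
    N17 x:[23,41] y:[17,41] z:[14,25] -> hit [23,25], descend [13, 26]
      N13 x:[24,41] y:[36,41] z:[14,21] -> miss, prune
      N26 x:[23,28] y:[17,39] z:[14,25] -> hit [23,25], descend [8, 29]
        N8 x:[25,26] y:[37,39] z:[24,25] -> miss, prune
        N29 x:[23,28] y:[17,20] z:[14,18] -> miss, prune

15 AABB tests over nodes [0, 6, 20, 32, 14, 31, 33, 24, 10, 15, 17, 13, 26, 8, 29]; 1 leaf entered; closest P5.

== RESULT ==
5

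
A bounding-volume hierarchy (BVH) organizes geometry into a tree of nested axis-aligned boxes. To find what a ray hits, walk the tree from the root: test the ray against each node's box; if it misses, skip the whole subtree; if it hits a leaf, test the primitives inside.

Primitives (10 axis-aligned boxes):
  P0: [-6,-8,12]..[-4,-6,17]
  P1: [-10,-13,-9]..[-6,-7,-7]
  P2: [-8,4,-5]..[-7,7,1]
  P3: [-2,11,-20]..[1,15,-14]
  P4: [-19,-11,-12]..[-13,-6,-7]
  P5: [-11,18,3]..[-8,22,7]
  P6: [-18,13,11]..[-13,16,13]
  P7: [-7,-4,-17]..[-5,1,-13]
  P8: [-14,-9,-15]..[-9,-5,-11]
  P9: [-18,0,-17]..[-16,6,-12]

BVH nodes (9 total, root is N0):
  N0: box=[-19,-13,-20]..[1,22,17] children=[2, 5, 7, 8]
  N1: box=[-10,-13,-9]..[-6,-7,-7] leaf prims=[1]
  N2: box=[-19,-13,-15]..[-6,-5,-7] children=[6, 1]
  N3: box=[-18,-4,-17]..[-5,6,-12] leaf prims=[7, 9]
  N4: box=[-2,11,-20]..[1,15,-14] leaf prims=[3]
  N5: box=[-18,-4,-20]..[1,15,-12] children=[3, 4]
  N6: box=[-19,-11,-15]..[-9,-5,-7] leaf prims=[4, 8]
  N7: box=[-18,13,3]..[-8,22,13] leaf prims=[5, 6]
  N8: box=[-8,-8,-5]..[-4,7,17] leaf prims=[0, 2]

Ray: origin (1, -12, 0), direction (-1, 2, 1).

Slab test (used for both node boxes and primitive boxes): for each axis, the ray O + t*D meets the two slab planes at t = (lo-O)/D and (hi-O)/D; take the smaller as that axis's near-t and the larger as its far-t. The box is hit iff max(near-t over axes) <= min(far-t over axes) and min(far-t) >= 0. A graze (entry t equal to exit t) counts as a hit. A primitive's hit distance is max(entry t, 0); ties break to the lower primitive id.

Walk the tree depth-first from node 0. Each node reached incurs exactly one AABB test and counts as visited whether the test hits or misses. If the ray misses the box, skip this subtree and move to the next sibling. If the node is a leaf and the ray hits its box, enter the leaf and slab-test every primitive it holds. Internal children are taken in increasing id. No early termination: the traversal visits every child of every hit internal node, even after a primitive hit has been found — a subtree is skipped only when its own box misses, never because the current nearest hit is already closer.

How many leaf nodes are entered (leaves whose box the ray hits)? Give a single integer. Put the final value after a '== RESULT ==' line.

Traverse from the root:
N0 x:[0,20] y:[-1/2,17] z:[-20,17] -> hit [0,17], descend [2, 5, 7, 8]
  N2 x:[7,20] y:[-1/2,7/2] z:[-15,-7] -> miss, prune
  N5 x:[0,19] y:[4,27/2] z:[-20,-12] -> miss, prune
  N7 x:[9,19] y:[25/2,17] z:[3,13] -> hit [25/2,13] leaf, test {P5(miss), P6(miss)}
  N8 x:[5,9] y:[2,19/2] z:[-5,17] -> hit [5,9] leaf, test {P0(miss), P2(miss)}

Visited [0, 2, 5, 7, 8]. Tests: 5 box, 2 leaf. Nearest: miss.

== RESULT ==
2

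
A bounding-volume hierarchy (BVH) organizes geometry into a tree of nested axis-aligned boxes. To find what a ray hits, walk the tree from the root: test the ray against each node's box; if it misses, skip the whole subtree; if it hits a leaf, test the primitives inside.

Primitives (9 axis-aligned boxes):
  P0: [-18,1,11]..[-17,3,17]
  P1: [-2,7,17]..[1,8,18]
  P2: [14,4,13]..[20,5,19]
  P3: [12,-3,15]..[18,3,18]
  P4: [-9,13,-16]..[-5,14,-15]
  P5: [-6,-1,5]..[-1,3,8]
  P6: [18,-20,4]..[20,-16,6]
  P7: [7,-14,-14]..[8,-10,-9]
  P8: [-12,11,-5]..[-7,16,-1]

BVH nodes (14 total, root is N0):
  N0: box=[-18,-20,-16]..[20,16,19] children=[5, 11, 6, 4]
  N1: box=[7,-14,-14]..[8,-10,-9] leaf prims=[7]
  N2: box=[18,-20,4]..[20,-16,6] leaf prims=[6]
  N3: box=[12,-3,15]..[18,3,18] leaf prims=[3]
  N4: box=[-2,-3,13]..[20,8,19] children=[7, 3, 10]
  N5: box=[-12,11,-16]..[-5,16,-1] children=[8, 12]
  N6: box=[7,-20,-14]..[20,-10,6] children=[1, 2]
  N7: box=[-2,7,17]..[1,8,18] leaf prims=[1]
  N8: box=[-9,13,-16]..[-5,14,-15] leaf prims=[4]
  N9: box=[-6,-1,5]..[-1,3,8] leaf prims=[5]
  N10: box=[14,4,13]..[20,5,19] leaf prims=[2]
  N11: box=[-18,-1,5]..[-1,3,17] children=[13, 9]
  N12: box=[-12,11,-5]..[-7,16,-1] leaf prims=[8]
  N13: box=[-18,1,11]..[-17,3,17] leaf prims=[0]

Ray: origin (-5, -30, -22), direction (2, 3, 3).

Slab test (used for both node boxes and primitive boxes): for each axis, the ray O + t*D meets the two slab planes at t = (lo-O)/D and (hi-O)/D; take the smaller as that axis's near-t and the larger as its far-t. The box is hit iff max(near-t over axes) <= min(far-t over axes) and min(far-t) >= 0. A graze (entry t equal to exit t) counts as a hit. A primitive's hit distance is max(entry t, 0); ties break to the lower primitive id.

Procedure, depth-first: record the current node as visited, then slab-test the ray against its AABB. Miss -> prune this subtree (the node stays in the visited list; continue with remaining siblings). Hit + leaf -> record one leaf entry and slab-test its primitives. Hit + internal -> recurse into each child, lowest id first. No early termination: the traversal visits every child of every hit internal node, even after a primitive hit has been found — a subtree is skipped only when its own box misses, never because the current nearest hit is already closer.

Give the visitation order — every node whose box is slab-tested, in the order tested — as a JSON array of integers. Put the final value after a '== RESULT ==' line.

Traverse from the root:
N0 x:[-13/2,25/2] y:[10/3,46/3] z:[2,41/3] -> hit [10/3,25/2], descend [4, 5, 6, 11]
  N4 x:[3/2,25/2] y:[9,38/3] z:[35/3,41/3] -> hit [35/3,25/2], descend [3, 7, 10]
    N3 x:[17/2,23/2] y:[9,11] z:[37/3,40/3] -> miss, prune
    N7 x:[3/2,3] y:[37/3,38/3] z:[13,40/3] -> miss, prune
    N10 x:[19/2,25/2] y:[34/3,35/3] z:[35/3,41/3] -> hit [35/3,35/3] leaf, test {P2@t=35/3}
  N5 x:[-7/2,0] y:[41/3,46/3] z:[2,7] -> miss, prune
  N6 x:[6,25/2] y:[10/3,20/3] z:[8/3,28/3] -> hit [6,20/3], descend [1, 2]
    N1 x:[6,13/2] y:[16/3,20/3] z:[8/3,13/3] -> miss, prune
    N2 x:[23/2,25/2] y:[10/3,14/3] z:[26/3,28/3] -> miss, prune
  N11 x:[-13/2,2] y:[29/3,11] z:[9,13] -> miss, prune

Visited [0, 4, 3, 7, 10, 5, 6, 1, 2, 11]. Tests: 10 box, 1 leaf. Nearest: P2.

== RESULT ==
[0, 4, 3, 7, 10, 5, 6, 1, 2, 11]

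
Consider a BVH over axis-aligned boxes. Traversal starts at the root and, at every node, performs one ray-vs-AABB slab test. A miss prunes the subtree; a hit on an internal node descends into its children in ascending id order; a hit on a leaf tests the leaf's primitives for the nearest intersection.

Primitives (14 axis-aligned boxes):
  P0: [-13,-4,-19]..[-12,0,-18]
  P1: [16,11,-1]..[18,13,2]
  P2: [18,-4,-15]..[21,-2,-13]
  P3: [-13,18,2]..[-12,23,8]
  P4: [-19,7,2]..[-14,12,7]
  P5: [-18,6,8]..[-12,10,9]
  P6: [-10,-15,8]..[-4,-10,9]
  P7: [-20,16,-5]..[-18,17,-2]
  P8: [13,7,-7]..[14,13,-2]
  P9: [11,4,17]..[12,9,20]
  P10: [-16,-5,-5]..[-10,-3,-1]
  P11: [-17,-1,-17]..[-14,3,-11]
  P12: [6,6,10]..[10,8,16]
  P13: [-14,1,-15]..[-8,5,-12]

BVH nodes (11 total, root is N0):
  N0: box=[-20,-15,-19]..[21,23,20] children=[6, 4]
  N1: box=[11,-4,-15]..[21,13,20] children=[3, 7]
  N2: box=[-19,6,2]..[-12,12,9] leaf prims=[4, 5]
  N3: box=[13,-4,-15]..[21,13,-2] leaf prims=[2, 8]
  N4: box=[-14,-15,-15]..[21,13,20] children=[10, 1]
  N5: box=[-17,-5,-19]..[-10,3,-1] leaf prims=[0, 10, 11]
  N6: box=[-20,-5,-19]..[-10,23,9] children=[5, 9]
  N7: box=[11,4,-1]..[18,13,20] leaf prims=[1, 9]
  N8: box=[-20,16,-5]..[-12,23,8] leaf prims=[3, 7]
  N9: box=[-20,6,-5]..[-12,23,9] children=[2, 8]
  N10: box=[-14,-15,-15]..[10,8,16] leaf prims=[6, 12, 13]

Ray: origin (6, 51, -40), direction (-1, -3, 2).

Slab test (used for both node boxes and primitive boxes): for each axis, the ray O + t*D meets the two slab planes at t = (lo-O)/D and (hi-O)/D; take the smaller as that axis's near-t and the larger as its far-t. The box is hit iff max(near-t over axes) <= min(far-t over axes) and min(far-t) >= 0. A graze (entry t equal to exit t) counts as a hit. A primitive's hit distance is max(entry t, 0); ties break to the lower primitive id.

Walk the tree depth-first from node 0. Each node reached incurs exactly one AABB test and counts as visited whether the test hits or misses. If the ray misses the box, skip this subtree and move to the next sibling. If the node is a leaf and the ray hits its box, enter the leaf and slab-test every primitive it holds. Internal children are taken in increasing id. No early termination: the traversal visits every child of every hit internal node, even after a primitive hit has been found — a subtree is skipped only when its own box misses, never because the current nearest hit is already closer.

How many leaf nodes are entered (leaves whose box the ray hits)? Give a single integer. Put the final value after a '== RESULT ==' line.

Trace the traversal:
N0 x:[-15,26] y:[28/3,22] z:[21/2,30] -> hit [21/2,22], descend [4, 6]
  N4 x:[-15,20] y:[38/3,22] z:[25/2,30] -> hit [38/3,20], descend [1, 10]
    N1 x:[-15,-5] y:[38/3,55/3] z:[25/2,30] -> miss, prune
    N10 x:[-4,20] y:[43/3,22] z:[25/2,28] -> hit [43/3,20] leaf, test {P6(miss), P12(miss), P13(miss)}
  N6 x:[16,26] y:[28/3,56/3] z:[21/2,49/2] -> hit [16,56/3], descend [5, 9]
    N5 x:[16,23] y:[16,56/3] z:[21/2,39/2] -> hit [16,56/3] leaf, test {P0(miss), P10@t=18, P11(miss)}
    N9 x:[18,26] y:[28/3,15] z:[35/2,49/2] -> miss, prune

Visited [0, 4, 1, 10, 6, 5, 9]. Tests: 7 box, 2 leaf. Nearest: P10.

== RESULT ==
2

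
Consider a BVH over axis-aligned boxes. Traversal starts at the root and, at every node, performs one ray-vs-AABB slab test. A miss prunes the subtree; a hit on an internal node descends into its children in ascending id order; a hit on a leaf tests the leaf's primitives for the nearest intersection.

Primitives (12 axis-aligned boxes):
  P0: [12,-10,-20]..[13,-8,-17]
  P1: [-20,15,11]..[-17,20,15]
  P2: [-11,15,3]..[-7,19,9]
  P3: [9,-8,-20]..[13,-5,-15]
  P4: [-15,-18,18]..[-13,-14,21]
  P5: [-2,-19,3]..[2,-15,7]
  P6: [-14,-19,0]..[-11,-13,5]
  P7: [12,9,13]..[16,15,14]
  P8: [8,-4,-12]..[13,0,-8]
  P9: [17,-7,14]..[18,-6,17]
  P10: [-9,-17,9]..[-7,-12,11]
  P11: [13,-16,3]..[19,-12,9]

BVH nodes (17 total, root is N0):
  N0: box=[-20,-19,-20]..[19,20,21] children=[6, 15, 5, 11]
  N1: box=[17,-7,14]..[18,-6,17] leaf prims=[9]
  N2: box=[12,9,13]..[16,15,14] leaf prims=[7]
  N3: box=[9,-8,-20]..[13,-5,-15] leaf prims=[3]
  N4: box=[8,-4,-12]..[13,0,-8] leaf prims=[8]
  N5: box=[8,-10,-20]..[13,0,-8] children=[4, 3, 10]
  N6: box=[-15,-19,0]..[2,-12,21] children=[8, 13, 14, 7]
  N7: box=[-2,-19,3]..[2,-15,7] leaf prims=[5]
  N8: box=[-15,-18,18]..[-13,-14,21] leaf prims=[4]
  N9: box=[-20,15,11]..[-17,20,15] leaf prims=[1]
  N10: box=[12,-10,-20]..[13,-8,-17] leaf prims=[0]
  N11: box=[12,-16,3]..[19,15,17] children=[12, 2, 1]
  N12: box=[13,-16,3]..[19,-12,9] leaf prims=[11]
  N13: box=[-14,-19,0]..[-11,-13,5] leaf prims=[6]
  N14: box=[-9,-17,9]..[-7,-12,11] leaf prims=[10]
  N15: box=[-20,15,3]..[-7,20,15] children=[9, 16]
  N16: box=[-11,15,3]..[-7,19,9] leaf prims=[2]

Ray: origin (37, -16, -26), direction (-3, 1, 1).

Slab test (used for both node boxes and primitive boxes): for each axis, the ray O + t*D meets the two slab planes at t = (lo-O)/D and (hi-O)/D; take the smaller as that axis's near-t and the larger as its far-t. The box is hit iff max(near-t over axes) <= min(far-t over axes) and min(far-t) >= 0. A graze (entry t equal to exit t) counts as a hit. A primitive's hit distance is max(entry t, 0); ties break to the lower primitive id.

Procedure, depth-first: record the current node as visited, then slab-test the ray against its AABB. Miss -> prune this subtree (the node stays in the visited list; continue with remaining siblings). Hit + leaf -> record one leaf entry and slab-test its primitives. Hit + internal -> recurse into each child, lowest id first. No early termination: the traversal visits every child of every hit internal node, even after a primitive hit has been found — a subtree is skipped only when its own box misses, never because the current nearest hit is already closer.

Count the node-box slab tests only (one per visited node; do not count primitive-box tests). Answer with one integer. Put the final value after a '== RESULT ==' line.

Walk:
N0 x:[6,19] y:[-3,36] z:[6,47] -> hit [6,19], descend [5, 6, 11, 15]
  N5 x:[8,29/3] y:[6,16] z:[6,18] -> hit [8,29/3], descend [3, 4, 10]
    N3 x:[8,28/3] y:[8,11] z:[6,11] -> hit [8,28/3] leaf, test {P3@t=8}
    N4 x:[8,29/3] y:[12,16] z:[14,18] -> miss, prune
    N10 x:[8,25/3] y:[6,8] z:[6,9] -> hit [8,8] leaf, test {P0@t=8}
  N6 x:[35/3,52/3] y:[-3,4] z:[26,47] -> miss, prune
  N11 x:[6,25/3] y:[0,31] z:[29,43] -> miss, prune
  N15 x:[44/3,19] y:[31,36] z:[29,41] -> miss, prune

Summary -> nodes [0, 5, 3, 4, 10, 6, 11, 15]; box-tests=8; leaf-entries=2; first=P0

== RESULT ==
8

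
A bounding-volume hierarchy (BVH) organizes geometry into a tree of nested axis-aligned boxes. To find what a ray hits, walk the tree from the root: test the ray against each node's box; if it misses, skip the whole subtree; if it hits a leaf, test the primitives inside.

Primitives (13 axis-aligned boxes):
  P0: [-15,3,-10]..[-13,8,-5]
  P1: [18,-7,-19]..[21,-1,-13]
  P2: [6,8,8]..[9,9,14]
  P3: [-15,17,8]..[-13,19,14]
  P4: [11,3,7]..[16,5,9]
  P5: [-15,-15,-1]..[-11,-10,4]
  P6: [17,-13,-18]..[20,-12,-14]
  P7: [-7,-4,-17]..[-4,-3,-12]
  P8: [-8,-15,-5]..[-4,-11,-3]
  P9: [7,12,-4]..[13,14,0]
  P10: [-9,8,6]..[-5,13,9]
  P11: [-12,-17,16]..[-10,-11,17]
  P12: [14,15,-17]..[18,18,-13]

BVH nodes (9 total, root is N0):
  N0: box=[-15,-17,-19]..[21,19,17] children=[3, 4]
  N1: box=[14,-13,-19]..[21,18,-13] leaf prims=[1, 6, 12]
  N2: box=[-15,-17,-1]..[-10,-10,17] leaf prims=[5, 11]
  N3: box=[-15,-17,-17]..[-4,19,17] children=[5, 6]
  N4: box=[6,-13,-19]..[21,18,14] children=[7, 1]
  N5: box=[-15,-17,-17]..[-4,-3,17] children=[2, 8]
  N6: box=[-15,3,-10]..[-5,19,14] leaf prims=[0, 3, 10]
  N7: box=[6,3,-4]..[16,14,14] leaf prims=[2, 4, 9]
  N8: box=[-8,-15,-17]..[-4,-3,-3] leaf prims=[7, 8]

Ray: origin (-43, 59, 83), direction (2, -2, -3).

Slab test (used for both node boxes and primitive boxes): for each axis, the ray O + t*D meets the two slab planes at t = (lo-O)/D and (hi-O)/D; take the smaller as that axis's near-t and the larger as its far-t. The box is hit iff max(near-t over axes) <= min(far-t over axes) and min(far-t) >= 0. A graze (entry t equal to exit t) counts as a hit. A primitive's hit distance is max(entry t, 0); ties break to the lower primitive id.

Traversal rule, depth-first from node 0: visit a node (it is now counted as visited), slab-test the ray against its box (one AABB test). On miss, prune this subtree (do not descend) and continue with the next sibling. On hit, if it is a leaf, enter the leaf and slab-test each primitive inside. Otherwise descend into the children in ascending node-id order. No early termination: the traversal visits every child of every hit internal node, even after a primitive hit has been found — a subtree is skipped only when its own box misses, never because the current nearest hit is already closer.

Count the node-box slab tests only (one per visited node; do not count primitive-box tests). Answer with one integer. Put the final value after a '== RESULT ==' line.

Traverse from the root:
N0 x:[14,32] y:[20,38] z:[22,34] -> hit [22,32], descend [3, 4]
  N3 x:[14,39/2] y:[20,38] z:[22,100/3] -> miss, prune
  N4 x:[49/2,32] y:[41/2,36] z:[23,34] -> hit [49/2,32], descend [1, 7]
    N1 x:[57/2,32] y:[41/2,36] z:[32,34] -> hit [32,32] leaf, test {P1@t=32, P6(miss), P12(miss)}
    N7 x:[49/2,59/2] y:[45/2,28] z:[23,29] -> hit [49/2,28] leaf, test {P2@t=25, P4(miss), P9(miss)}

Visited [0, 3, 4, 1, 7]. Tests: 5 box, 2 leaf. Nearest: P2.

== RESULT ==
5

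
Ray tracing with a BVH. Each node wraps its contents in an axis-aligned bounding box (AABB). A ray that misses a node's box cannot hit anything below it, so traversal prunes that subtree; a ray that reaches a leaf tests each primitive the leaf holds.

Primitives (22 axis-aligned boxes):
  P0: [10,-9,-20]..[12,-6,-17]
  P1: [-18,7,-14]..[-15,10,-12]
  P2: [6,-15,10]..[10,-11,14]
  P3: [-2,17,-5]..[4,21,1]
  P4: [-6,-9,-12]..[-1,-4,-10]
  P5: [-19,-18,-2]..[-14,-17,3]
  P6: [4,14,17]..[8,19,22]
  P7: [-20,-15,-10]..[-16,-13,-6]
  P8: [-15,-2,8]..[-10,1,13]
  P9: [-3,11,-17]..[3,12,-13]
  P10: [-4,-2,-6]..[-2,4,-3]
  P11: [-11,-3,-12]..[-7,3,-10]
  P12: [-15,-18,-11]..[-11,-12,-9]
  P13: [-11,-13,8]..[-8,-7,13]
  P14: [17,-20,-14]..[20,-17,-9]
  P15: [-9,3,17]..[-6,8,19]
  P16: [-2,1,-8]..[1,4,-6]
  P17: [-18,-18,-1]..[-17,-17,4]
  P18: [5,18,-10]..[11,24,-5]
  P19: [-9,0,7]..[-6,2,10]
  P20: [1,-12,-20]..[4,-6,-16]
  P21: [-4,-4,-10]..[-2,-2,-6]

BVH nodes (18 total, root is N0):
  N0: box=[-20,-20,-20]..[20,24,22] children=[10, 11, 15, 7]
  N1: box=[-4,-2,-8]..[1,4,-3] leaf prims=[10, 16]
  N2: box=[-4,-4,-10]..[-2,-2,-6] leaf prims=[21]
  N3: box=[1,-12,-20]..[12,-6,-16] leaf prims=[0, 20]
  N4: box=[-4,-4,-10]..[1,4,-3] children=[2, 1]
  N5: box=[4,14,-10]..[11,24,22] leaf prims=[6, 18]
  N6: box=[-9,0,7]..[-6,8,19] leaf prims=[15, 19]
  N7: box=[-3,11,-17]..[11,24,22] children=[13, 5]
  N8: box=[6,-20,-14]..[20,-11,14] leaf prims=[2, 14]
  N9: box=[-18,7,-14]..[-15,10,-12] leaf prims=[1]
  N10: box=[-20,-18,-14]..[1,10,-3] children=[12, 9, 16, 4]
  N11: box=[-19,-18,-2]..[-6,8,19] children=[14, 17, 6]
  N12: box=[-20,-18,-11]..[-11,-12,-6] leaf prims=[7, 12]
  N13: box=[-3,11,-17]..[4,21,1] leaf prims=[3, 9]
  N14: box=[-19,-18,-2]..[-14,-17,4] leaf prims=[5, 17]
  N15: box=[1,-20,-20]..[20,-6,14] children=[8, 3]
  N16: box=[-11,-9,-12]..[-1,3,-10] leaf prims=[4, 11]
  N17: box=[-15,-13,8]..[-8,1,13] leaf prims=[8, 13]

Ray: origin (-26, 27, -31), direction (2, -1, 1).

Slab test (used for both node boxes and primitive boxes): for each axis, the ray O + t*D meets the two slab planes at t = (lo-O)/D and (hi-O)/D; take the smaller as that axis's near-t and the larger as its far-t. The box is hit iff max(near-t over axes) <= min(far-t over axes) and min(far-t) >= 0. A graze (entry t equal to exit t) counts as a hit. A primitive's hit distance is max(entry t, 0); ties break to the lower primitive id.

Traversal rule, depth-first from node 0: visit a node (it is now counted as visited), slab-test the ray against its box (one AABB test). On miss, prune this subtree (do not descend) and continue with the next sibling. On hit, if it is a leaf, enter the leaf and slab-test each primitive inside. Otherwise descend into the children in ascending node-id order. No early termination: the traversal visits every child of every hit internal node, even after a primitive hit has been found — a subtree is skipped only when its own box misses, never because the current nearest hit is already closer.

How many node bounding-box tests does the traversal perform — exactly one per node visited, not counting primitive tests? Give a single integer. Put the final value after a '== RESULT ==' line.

Walk:
N0 x:[3,23] y:[3,47] z:[11,53] -> hit [11,23], descend [7, 10, 11, 15]
  N7 x:[23/2,37/2] y:[3,16] z:[14,53] -> hit [14,16], descend [5, 13]
    N5 x:[15,37/2] y:[3,13] z:[21,53] -> miss, prune
    N13 x:[23/2,15] y:[6,16] z:[14,32] -> hit [14,15] leaf, test {P3(miss), P9(miss)}
  N10 x:[3,27/2] y:[17,45] z:[17,28] -> miss, prune
  N11 x:[7/2,10] y:[19,45] z:[29,50] -> miss, prune
  N15 x:[27/2,23] y:[33,47] z:[11,45] -> miss, prune

Visited [0, 7, 5, 13, 10, 11, 15]. Tests: 7 box, 1 leaf. Nearest: miss.

== RESULT ==
7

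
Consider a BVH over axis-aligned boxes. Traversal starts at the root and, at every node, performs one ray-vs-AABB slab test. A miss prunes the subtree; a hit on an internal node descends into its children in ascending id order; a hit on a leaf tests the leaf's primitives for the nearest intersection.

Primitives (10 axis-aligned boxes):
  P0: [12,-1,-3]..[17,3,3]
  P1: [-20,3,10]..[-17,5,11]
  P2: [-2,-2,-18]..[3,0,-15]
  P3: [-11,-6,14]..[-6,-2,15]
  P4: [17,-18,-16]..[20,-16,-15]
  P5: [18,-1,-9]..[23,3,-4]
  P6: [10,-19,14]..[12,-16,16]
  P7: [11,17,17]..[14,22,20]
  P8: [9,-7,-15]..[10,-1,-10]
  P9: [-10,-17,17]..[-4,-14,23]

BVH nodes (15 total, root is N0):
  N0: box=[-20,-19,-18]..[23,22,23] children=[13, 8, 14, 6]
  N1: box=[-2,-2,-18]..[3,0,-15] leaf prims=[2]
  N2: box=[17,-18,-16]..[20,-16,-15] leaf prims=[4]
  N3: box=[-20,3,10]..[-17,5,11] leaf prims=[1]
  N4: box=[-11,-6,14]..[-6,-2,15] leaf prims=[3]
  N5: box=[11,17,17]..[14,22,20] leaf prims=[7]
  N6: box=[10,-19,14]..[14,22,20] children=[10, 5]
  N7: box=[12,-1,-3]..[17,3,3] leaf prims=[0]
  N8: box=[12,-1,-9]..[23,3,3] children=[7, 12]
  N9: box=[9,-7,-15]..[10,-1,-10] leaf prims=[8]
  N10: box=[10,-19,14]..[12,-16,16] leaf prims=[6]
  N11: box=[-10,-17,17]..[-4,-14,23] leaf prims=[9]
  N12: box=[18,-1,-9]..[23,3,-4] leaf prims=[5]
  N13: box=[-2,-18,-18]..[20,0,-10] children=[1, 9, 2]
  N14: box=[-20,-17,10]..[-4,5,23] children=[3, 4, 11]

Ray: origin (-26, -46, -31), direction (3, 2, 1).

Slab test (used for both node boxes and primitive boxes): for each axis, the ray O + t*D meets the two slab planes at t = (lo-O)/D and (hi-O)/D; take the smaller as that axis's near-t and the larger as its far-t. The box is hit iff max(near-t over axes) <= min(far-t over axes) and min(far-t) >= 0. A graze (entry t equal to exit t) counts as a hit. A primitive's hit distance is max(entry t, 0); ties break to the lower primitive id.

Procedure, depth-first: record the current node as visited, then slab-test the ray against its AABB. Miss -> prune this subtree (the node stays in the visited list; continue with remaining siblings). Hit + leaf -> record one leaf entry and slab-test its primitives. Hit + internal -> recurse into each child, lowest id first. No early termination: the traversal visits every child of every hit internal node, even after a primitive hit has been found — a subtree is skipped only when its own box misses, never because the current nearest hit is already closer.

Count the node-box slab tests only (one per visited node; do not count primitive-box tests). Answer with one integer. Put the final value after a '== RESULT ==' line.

Walk:
N0 x:[2,49/3] y:[27/2,34] z:[13,54] -> hit [27/2,49/3], descend [6, 8, 13, 14]
  N6 x:[12,40/3] y:[27/2,34] z:[45,51] -> miss, prune
  N8 x:[38/3,49/3] y:[45/2,49/2] z:[22,34] -> miss, prune
  N13 x:[8,46/3] y:[14,23] z:[13,21] -> hit [14,46/3], descend [1, 2, 9]
    N1 x:[8,29/3] y:[22,23] z:[13,16] -> miss, prune
    N2 x:[43/3,46/3] y:[14,15] z:[15,16] -> hit [15,15] leaf, test {P4@t=15}
    N9 x:[35/3,12] y:[39/2,45/2] z:[16,21] -> miss, prune
  N14 x:[2,22/3] y:[29/2,51/2] z:[41,54] -> miss, prune

8 AABB tests over nodes [0, 6, 8, 13, 1, 2, 9, 14]; 1 leaf entered; closest P4.

== RESULT ==
8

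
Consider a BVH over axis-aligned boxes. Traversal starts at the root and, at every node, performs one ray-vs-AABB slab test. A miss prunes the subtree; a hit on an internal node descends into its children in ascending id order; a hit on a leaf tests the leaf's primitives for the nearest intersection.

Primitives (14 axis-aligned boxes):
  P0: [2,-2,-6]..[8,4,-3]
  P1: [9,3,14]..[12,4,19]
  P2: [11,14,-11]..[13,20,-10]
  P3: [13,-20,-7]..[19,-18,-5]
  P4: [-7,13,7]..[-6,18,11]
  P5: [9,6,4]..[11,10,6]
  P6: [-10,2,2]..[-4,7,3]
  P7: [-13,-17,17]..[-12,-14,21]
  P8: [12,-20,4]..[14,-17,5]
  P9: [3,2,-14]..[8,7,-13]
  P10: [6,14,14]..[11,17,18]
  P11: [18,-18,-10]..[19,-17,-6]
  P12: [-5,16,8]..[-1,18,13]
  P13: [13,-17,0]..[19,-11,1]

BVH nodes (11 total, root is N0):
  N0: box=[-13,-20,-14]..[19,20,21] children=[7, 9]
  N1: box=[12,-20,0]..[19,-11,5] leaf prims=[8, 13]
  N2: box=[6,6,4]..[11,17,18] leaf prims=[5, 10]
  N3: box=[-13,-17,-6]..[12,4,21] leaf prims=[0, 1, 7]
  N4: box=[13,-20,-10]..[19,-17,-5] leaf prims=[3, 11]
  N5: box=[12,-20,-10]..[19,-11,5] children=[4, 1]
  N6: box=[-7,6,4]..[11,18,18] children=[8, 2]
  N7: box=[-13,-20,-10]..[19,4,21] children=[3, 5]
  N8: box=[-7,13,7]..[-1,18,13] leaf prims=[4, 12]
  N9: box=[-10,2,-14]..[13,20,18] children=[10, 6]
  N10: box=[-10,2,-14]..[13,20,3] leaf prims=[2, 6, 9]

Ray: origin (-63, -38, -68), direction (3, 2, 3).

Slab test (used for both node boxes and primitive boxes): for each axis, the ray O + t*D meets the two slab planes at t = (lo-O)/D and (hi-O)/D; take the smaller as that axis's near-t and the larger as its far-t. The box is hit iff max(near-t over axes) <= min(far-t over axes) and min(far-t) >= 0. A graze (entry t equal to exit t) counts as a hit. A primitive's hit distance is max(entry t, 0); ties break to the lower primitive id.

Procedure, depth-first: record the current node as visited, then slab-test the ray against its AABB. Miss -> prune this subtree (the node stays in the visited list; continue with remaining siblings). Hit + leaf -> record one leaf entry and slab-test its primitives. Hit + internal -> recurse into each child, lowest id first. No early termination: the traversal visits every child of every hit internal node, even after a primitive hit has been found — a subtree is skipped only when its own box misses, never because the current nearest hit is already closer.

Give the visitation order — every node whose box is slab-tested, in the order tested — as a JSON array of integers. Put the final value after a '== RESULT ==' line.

Traverse from the root:
N0 x:[50/3,82/3] y:[9,29] z:[18,89/3] -> hit [18,82/3], descend [7, 9]
  N7 x:[50/3,82/3] y:[9,21] z:[58/3,89/3] -> hit [58/3,21], descend [3, 5]
    N3 x:[50/3,25] y:[21/2,21] z:[62/3,89/3] -> hit [62/3,21] leaf, test {P0(miss), P1(miss), P7(miss)}
    N5 x:[25,82/3] y:[9,27/2] z:[58/3,73/3] -> miss, prune
  N9 x:[53/3,76/3] y:[20,29] z:[18,86/3] -> hit [20,76/3], descend [6, 10]
    N6 x:[56/3,74/3] y:[22,28] z:[24,86/3] -> hit [24,74/3], descend [2, 8]
      N2 x:[23,74/3] y:[22,55/2] z:[24,86/3] -> hit [24,74/3] leaf, test {P5@t=24, P10(miss)}
      N8 x:[56/3,62/3] y:[51/2,28] z:[25,27] -> miss, prune
    N10 x:[53/3,76/3] y:[20,29] z:[18,71/3] -> hit [20,71/3] leaf, test {P2(miss), P6(miss), P9(miss)}

Summary -> nodes [0, 7, 3, 5, 9, 6, 2, 8, 10]; box-tests=9; leaf-entries=3; first=P5

== RESULT ==
[0, 7, 3, 5, 9, 6, 2, 8, 10]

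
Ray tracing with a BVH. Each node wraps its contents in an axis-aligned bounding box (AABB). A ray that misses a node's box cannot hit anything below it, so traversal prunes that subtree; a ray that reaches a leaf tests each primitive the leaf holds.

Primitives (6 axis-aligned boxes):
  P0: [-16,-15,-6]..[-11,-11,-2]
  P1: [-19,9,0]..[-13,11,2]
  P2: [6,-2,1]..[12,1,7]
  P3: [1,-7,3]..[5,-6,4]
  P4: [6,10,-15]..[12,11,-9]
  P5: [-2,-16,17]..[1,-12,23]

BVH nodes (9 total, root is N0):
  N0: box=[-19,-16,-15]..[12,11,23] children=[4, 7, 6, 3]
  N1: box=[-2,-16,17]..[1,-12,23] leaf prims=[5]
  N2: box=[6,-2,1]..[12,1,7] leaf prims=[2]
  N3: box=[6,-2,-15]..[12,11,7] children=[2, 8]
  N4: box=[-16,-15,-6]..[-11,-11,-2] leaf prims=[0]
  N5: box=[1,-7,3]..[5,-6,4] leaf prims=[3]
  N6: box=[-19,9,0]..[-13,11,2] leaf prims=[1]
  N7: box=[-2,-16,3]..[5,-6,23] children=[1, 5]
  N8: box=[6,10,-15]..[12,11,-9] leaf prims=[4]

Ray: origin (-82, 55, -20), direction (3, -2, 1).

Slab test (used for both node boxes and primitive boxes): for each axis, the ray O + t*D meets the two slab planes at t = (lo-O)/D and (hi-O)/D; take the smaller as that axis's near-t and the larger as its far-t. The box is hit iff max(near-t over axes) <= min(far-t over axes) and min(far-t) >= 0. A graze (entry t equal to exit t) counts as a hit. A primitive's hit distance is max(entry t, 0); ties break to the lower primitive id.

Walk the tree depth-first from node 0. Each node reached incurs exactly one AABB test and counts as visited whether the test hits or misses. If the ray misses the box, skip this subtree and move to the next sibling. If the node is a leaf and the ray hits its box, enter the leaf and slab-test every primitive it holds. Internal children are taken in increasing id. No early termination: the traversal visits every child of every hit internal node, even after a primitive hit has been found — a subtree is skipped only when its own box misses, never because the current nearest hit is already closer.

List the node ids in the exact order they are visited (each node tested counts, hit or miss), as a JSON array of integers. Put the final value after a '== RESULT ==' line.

Walk:
N0 x:[21,94/3] y:[22,71/2] z:[5,43] -> hit [22,94/3], descend [3, 4, 6, 7]
  N3 x:[88/3,94/3] y:[22,57/2] z:[5,27] -> miss, prune
  N4 x:[22,71/3] y:[33,35] z:[14,18] -> miss, prune
  N6 x:[21,23] y:[22,23] z:[20,22] -> hit [22,22] leaf, test {P1@t=22}
  N7 x:[80/3,29] y:[61/2,71/2] z:[23,43] -> miss, prune

order=[0, 3, 4, 6, 7]  |boxes|=5  |leaves|=1  hit=P1

== RESULT ==
[0, 3, 4, 6, 7]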